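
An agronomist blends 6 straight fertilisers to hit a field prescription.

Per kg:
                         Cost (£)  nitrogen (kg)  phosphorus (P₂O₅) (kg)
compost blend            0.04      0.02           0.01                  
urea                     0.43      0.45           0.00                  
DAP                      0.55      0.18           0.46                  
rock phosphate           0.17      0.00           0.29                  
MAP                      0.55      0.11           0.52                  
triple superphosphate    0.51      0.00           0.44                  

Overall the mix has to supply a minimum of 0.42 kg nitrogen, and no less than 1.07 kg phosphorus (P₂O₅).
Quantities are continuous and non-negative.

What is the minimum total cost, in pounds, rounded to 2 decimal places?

Let x1 = kg of compost blend, x2 = kg of urea, x3 = kg of DAP, x4 = kg of rock phosphate, x5 = kg of MAP, x6 = kg of triple superphosphate.
min 0.04x1 + 0.43x2 + 0.55x3 + 0.17x4 + 0.55x5 + 0.51x6 with:
  0.02x1 + 0.45x2 + 0.18x3 + 0.11x5 ≥ 0.42   (nitrogen)
  0.01x1 + 0.46x3 + 0.29x4 + 0.52x5 + 0.44x6 ≥ 1.07   (phosphorus (P₂O₅))
  x1, x2, x3, x4, x5, x6 ≥ 0.
The cheapest feasible vertex uses only urea, rock phosphate; compost blend, DAP, MAP, triple superphosphate are not used. Binding constraints: nitrogen and phosphorus (P₂O₅).
That vertex is x2 = 0.9333, x4 = 3.69.
Objective = 0.43·0.9333 + 0.17·3.69 = 1.0286.

£1.03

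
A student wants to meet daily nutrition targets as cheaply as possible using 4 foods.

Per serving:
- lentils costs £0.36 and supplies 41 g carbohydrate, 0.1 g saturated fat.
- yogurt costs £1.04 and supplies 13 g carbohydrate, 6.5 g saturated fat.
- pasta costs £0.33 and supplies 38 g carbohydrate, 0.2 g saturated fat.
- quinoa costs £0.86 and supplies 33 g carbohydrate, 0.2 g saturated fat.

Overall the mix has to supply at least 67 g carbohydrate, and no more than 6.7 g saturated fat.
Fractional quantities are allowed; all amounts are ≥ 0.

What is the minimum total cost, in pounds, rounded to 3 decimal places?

£0.582

Treat it as an LP. Let x1 = servings of lentils, x2 = servings of yogurt, x3 = servings of pasta, x4 = servings of quinoa.
Minimise 0.36x1 + 1.04x2 + 0.33x3 + 0.86x4 subject to:
  41x1 + 13x2 + 38x3 + 33x4 ≥ 67   (carbohydrate)
  0.1x1 + 6.5x2 + 0.2x3 + 0.2x4 ≤ 6.7   (saturated fat)
  x1, x2, x3, x4 ≥ 0.
The minimum-cost mix takes nothing from lentils, yogurt, quinoa — only pasta. The carbohydrate requirement is met with equality.
So pasta = 1.763 servings.
Cost = 0.33·1.763 = 0.58179.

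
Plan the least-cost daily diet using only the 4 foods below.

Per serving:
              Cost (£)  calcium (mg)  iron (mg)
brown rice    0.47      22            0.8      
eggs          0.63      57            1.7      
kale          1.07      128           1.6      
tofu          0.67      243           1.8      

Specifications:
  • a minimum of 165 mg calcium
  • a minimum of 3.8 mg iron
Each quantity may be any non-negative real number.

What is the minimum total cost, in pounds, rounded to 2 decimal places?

Treat it as an LP. Let x1 = servings of brown rice, x2 = servings of eggs, x3 = servings of kale, x4 = servings of tofu.
Minimize 0.47x1 + 0.63x2 + 1.07x3 + 0.67x4 s.t.:
  22x1 + 57x2 + 128x3 + 243x4 ≥ 165   (calcium)
  0.8x1 + 1.7x2 + 1.6x3 + 1.8x4 ≥ 3.8   (iron)
  x1, x2, x3, x4 ≥ 0.
At the optimum only eggs, tofu are positive (brown rice, kale = 0). There the calcium and iron constraints are tight.
That vertex is x2 = 2.017, x4 = 0.2058.
Objective = 0.63·2.017 + 0.67·0.2058 = 1.4086.

£1.41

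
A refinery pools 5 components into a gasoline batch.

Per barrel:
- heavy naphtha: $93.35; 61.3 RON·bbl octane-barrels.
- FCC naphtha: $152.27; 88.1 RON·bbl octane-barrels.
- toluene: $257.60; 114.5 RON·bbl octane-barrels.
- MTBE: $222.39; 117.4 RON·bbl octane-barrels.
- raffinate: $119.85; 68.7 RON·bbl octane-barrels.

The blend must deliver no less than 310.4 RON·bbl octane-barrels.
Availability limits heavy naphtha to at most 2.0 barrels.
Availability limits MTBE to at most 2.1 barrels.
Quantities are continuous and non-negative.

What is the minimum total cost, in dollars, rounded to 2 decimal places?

Let x1 = barrels of heavy naphtha, x2 = barrels of FCC naphtha, x3 = barrels of toluene, x4 = barrels of MTBE, x5 = barrels of raffinate.
min 93.35x1 + 152.27x2 + 257.6x3 + 222.39x4 + 119.85x5 subject to:
  61.3x1 + 88.1x2 + 114.5x3 + 117.4x4 + 68.7x5 ≥ 310.4   (octane-barrels)
  x1 ≤ 2
  x4 ≤ 2.1
  x1, x2, x3, x4, x5 ≥ 0.
The optimal basis is {heavy naphtha, FCC naphtha}; toluene, MTBE, raffinate drop out. Binding constraints: octane-barrels and the heavy naphtha cap.
Optimal quantities: heavy naphtha = 2 barrels, FCC naphtha = 2.1317 barrels.
Total cost: 93.35·2 + 152.27·2.1317 = 511.2940.

$511.29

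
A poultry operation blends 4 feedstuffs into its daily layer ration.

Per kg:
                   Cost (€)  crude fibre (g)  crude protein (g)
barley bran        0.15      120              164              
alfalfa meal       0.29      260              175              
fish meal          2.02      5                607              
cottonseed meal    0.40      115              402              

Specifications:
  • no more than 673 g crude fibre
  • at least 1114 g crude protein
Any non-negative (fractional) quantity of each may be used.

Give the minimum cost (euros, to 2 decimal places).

Set it up as a linear program. Let x1 = kg of barley bran, x2 = kg of alfalfa meal, x3 = kg of fish meal, x4 = kg of cottonseed meal.
min 0.15x1 + 0.29x2 + 2.02x3 + 0.4x4 with:
  120x1 + 260x2 + 5x3 + 115x4 ≤ 673   (crude fibre)
  164x1 + 175x2 + 607x3 + 402x4 ≥ 1114   (crude protein)
  x1, x2, x3, x4 ≥ 0.
At the optimum only barley bran, cottonseed meal are positive (alfalfa meal, fish meal = 0). Binding constraints: crude fibre and crude protein.
Optimal quantities: barley bran = 4.848 kg, cottonseed meal = 0.7933 kg.
Objective = 0.15·4.848 + 0.4·0.7933 = 1.0445.

€1.04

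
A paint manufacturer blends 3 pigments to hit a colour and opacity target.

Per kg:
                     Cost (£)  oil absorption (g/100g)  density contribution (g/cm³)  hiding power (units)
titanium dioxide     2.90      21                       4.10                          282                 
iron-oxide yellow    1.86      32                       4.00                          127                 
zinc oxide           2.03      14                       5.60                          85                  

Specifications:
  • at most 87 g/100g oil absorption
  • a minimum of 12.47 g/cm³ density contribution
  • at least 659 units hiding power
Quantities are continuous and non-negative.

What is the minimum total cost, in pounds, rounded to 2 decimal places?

Let x1 = kg of titanium dioxide, x2 = kg of iron-oxide yellow, x3 = kg of zinc oxide.
Minimize 2.9x1 + 1.86x2 + 2.03x3 s.t.:
  21x1 + 32x2 + 14x3 ≤ 87   (oil absorption)
  4.1x1 + 4x2 + 5.6x3 ≥ 12.47   (density contribution)
  282x1 + 127x2 + 85x3 ≥ 659   (hiding power)
  x1, x2, x3 ≥ 0.
The minimum-cost mix takes nothing from zinc oxide — only titanium dioxide, iron-oxide yellow. Binding constraints: density contribution and hiding power.
Solving gives x1 = 1.733, x2 = 1.341.
Cost = 2.9·1.733 + 1.86·1.341 = 7.5200.

£7.52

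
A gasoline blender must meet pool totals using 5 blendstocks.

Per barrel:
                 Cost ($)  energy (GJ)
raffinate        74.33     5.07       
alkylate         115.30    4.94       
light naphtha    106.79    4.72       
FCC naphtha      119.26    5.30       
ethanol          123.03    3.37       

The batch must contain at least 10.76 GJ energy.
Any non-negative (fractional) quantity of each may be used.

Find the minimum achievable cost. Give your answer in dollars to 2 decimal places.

Treat it as an LP. Let x1 = barrels of raffinate, x2 = barrels of alkylate, x3 = barrels of light naphtha, x4 = barrels of FCC naphtha, x5 = barrels of ethanol.
Minimise 74.33x1 + 115.3x2 + 106.79x3 + 119.26x4 + 123.03x5 with:
  5.07x1 + 4.94x2 + 4.72x3 + 5.3x4 + 3.37x5 ≥ 10.76   (energy)
  x1, x2, x3, x4, x5 ≥ 0.
At the optimum only raffinate is positive (alkylate, light naphtha, FCC naphtha, ethanol = 0). The energy requirement is met with equality.
So raffinate = 2.1223 barrels.
Cost = 74.33·2.1223 = 157.7506.

$157.75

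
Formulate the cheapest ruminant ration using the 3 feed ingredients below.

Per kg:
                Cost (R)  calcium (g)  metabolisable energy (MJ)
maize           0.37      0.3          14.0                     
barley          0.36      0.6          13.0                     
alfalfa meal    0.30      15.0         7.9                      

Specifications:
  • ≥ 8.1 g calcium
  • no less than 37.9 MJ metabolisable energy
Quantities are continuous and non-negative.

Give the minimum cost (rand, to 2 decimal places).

R1.05

Treat it as an LP. Let x1 = kg of maize, x2 = kg of barley, x3 = kg of alfalfa meal.
Minimise 0.37x1 + 0.36x2 + 0.3x3 subject to:
  0.3x1 + 0.6x2 + 15x3 ≥ 8.1   (calcium)
  14x1 + 13x2 + 7.9x3 ≥ 37.9   (metabolisable energy)
  x1, x2, x3 ≥ 0.
The optimal basis is {maize, alfalfa meal}; barley drops out. Binding constraints: calcium and metabolisable energy.
Solving gives x1 = 2.43, x3 = 0.4914.
Hence cost = 0.37·2.43 + 0.3·0.4914 = R1.0465.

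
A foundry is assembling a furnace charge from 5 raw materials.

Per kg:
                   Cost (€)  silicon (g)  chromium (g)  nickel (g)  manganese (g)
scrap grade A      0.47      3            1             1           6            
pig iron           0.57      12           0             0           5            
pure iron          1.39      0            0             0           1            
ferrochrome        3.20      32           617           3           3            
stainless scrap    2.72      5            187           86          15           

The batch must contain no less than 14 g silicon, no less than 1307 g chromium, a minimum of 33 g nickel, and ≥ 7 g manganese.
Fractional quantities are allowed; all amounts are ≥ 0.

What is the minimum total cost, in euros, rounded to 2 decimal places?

€7.33

Let x1 = kg of scrap grade A, x2 = kg of pig iron, x3 = kg of pure iron, x4 = kg of ferrochrome, x5 = kg of stainless scrap.
Minimise 0.47x1 + 0.57x2 + 1.39x3 + 3.2x4 + 2.72x5 with:
  3x1 + 12x2 + 32x4 + 5x5 ≥ 14   (silicon)
  1x1 + 617x4 + 187x5 ≥ 1307   (chromium)
  1x1 + 3x4 + 86x5 ≥ 33   (nickel)
  6x1 + 5x2 + 1x3 + 3x4 + 15x5 ≥ 7   (manganese)
  x1, x2, x3, x4, x5 ≥ 0.
The minimum-cost mix takes nothing from scrap grade A, pig iron, pure iron — only ferrochrome, stainless scrap. The chromium and nickel requirements are met with equality.
So ferrochrome = 2.023 kg, stainless scrap = 0.3131 kg.
Total cost: 3.2·2.023 + 2.72·0.3131 = 7.3252.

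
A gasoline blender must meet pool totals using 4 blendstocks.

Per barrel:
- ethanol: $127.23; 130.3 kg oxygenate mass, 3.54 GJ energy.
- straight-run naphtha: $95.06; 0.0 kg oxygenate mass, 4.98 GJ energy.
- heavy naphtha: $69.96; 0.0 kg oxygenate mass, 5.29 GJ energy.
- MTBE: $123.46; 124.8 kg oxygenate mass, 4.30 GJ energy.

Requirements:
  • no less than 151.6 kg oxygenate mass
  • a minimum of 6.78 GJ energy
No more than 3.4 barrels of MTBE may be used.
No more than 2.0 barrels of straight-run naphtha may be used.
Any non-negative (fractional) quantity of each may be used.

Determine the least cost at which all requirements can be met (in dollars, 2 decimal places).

Treat it as an LP. Let x1 = barrels of ethanol, x2 = barrels of straight-run naphtha, x3 = barrels of heavy naphtha, x4 = barrels of MTBE.
Minimize 127.23x1 + 95.06x2 + 69.96x3 + 123.46x4 with:
  130.3x1 + 124.8x4 ≥ 151.6   (oxygenate mass)
  3.54x1 + 4.98x2 + 5.29x3 + 4.3x4 ≥ 6.78   (energy)
  x4 ≤ 3.4
  x2 ≤ 2
  x1, x2, x3, x4 ≥ 0.
At the optimum only heavy naphtha, MTBE are positive (ethanol, straight-run naphtha = 0). There the oxygenate mass and energy constraints are tight.
So heavy naphtha = 0.294254 barrels, MTBE = 1.21474 barrels.
Total cost: 69.96·0.294254 + 123.46·1.21474 = 170.5578.

$170.56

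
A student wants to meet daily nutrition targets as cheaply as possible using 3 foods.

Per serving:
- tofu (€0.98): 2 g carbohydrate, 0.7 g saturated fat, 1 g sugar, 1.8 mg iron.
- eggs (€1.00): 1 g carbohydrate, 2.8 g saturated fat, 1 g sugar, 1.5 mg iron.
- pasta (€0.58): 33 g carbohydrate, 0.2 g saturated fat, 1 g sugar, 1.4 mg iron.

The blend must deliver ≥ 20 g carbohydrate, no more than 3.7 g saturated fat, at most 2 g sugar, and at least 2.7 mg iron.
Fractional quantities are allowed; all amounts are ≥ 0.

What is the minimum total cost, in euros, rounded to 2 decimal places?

€1.12

Let x1 = servings of tofu, x2 = servings of eggs, x3 = servings of pasta.
Minimise 0.98x1 + 1x2 + 0.58x3 s.t.:
  2x1 + 1x2 + 33x3 ≥ 20   (carbohydrate)
  0.7x1 + 2.8x2 + 0.2x3 ≤ 3.7   (saturated fat)
  1x1 + 1x2 + 1x3 ≤ 2   (sugar)
  1.8x1 + 1.5x2 + 1.4x3 ≥ 2.7   (iron)
  x1, x2, x3 ≥ 0.
At the optimum only pasta is positive (tofu, eggs = 0). The iron requirement is met with equality.
So pasta = 1.929 servings.
Total cost: 0.58·1.929 = 1.1188.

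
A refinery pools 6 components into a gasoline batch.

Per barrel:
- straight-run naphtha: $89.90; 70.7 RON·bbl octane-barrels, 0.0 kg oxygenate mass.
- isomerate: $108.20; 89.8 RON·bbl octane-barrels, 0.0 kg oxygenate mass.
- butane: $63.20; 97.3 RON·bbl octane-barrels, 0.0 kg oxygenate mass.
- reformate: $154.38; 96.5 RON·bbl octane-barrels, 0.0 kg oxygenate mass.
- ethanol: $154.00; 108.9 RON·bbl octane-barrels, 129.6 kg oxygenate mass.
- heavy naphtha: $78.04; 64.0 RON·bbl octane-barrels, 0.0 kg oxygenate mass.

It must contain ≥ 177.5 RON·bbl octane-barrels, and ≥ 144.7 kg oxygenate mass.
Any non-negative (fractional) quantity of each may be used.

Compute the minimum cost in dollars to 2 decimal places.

Treat it as an LP. Let x1 = barrels of straight-run naphtha, x2 = barrels of isomerate, x3 = barrels of butane, x4 = barrels of reformate, x5 = barrels of ethanol, x6 = barrels of heavy naphtha.
Minimize 89.9x1 + 108.2x2 + 63.2x3 + 154.38x4 + 154x5 + 78.04x6 with:
  70.7x1 + 89.8x2 + 97.3x3 + 96.5x4 + 108.9x5 + 64x6 ≥ 177.5   (octane-barrels)
  129.6x5 ≥ 144.7   (oxygenate mass)
  x1, x2, x3, x4, x5, x6 ≥ 0.
The optimal basis is {butane, ethanol}; straight-run naphtha, isomerate, reformate, heavy naphtha drop out. Binding constraints: octane-barrels and oxygenate mass.
So butane = 0.57463 barrels, ethanol = 1.1165 barrels.
Cost = 63.2·0.57463 + 154·1.1165 = 208.2576.

$208.26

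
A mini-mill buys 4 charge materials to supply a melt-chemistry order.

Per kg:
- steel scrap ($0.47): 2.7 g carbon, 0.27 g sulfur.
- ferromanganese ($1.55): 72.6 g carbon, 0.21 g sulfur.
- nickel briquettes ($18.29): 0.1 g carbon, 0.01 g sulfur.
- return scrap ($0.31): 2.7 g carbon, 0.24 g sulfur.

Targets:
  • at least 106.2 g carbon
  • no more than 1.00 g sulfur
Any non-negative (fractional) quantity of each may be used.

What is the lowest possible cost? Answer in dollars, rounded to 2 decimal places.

Let x1 = kg of steel scrap, x2 = kg of ferromanganese, x3 = kg of nickel briquettes, x4 = kg of return scrap.
Minimize 0.47x1 + 1.55x2 + 18.29x3 + 0.31x4 with:
  2.7x1 + 72.6x2 + 0.1x3 + 2.7x4 ≥ 106.2   (carbon)
  0.27x1 + 0.21x2 + 0.01x3 + 0.24x4 ≤ 1   (sulfur)
  x1, x2, x3, x4 ≥ 0.
The optimal basis is {ferromanganese}; steel scrap, nickel briquettes, return scrap drop out. There the carbon constraint is tight.
Solving gives x2 = 1.463.
Hence cost = 1.55·1.463 = $2.2677.

$2.27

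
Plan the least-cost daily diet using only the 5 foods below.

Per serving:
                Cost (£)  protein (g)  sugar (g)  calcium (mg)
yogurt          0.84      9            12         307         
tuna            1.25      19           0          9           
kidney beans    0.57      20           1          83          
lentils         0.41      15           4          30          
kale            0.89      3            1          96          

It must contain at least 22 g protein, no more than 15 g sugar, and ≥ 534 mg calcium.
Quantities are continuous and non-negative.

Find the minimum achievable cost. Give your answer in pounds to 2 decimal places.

Let x1 = servings of yogurt, x2 = servings of tuna, x3 = servings of kidney beans, x4 = servings of lentils, x5 = servings of kale.
min 0.84x1 + 1.25x2 + 0.57x3 + 0.41x4 + 0.89x5 with:
  9x1 + 19x2 + 20x3 + 15x4 + 3x5 ≥ 22   (protein)
  12x1 + 1x3 + 4x4 + 1x5 ≤ 15   (sugar)
  307x1 + 9x2 + 83x3 + 30x4 + 96x5 ≥ 534   (calcium)
  x1, x2, x3, x4, x5 ≥ 0.
The optimal basis is {yogurt, kidney beans}; tuna, lentils, kale drop out. Binding constraints: sugar and calcium.
So yogurt = 1.032 servings, kidney beans = 2.617 servings.
Total cost: 0.84·1.032 + 0.57·2.617 = 2.3586.

£2.36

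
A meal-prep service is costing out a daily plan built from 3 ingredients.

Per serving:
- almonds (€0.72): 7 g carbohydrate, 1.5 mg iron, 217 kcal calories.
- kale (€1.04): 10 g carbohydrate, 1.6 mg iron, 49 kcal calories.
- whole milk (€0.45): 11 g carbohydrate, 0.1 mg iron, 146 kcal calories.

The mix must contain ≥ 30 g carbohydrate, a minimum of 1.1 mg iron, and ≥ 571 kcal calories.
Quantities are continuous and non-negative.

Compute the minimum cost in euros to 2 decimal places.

Treat it as an LP. Let x1 = servings of almonds, x2 = servings of kale, x3 = servings of whole milk.
min 0.72x1 + 1.04x2 + 0.45x3 s.t.:
  7x1 + 10x2 + 11x3 ≥ 30   (carbohydrate)
  1.5x1 + 1.6x2 + 0.1x3 ≥ 1.1   (iron)
  217x1 + 49x2 + 146x3 ≥ 571   (calories)
  x1, x2, x3 ≥ 0.
The optimal basis is {almonds, whole milk}; kale drops out. The iron and calories requirements are met with equality.
Solving gives x1 = 0.5246, x3 = 3.131.
Hence cost = 0.72·0.5246 + 0.45·3.131 = €1.7867.

€1.79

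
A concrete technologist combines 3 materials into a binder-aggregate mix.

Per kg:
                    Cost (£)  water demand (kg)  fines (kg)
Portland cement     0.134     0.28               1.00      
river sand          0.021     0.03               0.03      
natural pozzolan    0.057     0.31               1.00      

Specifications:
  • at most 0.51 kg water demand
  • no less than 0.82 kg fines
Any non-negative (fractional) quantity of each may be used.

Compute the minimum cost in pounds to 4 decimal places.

Treat it as an LP. Let x1 = kg of Portland cement, x2 = kg of river sand, x3 = kg of natural pozzolan.
min 0.134x1 + 0.021x2 + 0.057x3 s.t.:
  0.28x1 + 0.03x2 + 0.31x3 ≤ 0.51   (water demand)
  1x1 + 0.03x2 + 1x3 ≥ 0.82   (fines)
  x1, x2, x3 ≥ 0.
The minimum-cost mix takes nothing from Portland cement, river sand — only natural pozzolan. There the fines constraint is tight.
That vertex is x3 = 0.82.
Cost = 0.057·0.82 = 0.046740.

£0.0467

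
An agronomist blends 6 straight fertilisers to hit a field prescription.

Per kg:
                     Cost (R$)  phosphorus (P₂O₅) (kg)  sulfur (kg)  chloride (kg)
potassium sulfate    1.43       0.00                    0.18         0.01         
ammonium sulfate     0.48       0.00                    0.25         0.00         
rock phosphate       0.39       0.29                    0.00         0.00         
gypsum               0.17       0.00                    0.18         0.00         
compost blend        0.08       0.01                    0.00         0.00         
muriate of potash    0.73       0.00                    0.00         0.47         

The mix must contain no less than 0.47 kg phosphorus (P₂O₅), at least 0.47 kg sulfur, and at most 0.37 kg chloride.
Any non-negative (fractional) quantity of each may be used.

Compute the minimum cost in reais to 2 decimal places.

Set it up as a linear program. Let x1 = kg of potassium sulfate, x2 = kg of ammonium sulfate, x3 = kg of rock phosphate, x4 = kg of gypsum, x5 = kg of compost blend, x6 = kg of muriate of potash.
Minimise 1.43x1 + 0.48x2 + 0.39x3 + 0.17x4 + 0.08x5 + 0.73x6 subject to:
  0.29x3 + 0.01x5 ≥ 0.47   (phosphorus (P₂O₅))
  0.18x1 + 0.25x2 + 0.18x4 ≥ 0.47   (sulfur)
  0.01x1 + 0.47x6 ≤ 0.37   (chloride)
  x1, x2, x3, x4, x5, x6 ≥ 0.
The optimal basis is {rock phosphate, gypsum}; potassium sulfate, ammonium sulfate, compost blend, muriate of potash drop out. The phosphorus (P₂O₅) and sulfur requirements are met with equality.
That vertex is x3 = 1.621, x4 = 2.611.
Hence cost = 0.39·1.621 + 0.17·2.611 = R$1.0761.

R$1.08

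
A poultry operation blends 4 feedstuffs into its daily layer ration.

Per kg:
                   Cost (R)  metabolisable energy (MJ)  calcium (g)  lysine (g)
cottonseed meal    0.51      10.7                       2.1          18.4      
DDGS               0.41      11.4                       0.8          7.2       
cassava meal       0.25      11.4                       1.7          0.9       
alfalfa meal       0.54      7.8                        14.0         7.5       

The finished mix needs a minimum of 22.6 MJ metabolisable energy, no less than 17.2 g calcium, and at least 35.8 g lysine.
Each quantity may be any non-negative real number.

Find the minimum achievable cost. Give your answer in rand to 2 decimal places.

Let x1 = kg of cottonseed meal, x2 = kg of DDGS, x3 = kg of cassava meal, x4 = kg of alfalfa meal.
min 0.51x1 + 0.41x2 + 0.25x3 + 0.54x4 s.t.:
  10.7x1 + 11.4x2 + 11.4x3 + 7.8x4 ≥ 22.6   (metabolisable energy)
  2.1x1 + 0.8x2 + 1.7x3 + 14x4 ≥ 17.2   (calcium)
  18.4x1 + 7.2x2 + 0.9x3 + 7.5x4 ≥ 35.8   (lysine)
  x1, x2, x3, x4 ≥ 0.
The minimum-cost mix takes nothing from DDGS, cassava meal — only cottonseed meal, alfalfa meal. The calcium and lysine requirements are met with equality.
So cottonseed meal = 1.539 kg, alfalfa meal = 0.9977 kg.
Hence cost = 0.51·1.539 + 0.54·0.9977 = R1.3236.

R1.32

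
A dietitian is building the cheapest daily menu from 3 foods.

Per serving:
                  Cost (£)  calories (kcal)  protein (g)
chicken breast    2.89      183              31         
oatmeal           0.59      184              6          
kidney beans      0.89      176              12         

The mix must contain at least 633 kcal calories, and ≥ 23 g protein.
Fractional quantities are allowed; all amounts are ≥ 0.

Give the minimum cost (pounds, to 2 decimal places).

£2.15

Let x1 = servings of chicken breast, x2 = servings of oatmeal, x3 = servings of kidney beans.
Minimize 2.89x1 + 0.59x2 + 0.89x3 s.t.:
  183x1 + 184x2 + 176x3 ≥ 633   (calories)
  31x1 + 6x2 + 12x3 ≥ 23   (protein)
  x1, x2, x3 ≥ 0.
The optimal basis is {oatmeal, kidney beans}; chicken breast drops out. There the calories and protein constraints are tight.
Optimal quantities: oatmeal = 3.08 servings, kidney beans = 0.3767 servings.
Cost = 0.59·3.08 + 0.89·0.3767 = 2.1525.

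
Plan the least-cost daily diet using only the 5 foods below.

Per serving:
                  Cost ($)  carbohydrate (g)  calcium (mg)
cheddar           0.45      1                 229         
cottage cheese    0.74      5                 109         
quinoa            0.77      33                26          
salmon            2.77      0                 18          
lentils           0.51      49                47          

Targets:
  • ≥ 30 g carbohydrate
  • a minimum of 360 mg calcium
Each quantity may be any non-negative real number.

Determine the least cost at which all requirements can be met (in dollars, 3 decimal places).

$0.951

Let x1 = servings of cheddar, x2 = servings of cottage cheese, x3 = servings of quinoa, x4 = servings of salmon, x5 = servings of lentils.
Minimise 0.45x1 + 0.74x2 + 0.77x3 + 2.77x4 + 0.51x5 subject to:
  1x1 + 5x2 + 33x3 + 49x5 ≥ 30   (carbohydrate)
  229x1 + 109x2 + 26x3 + 18x4 + 47x5 ≥ 360   (calcium)
  x1, x2, x3, x4, x5 ≥ 0.
At the optimum only cheddar, lentils are positive (cottage cheese, quinoa, salmon = 0). The carbohydrate and calcium requirements are met with equality.
Optimal quantities: cheddar = 1.452 servings, lentils = 0.5826 servings.
Cost = 0.45·1.452 + 0.51·0.5826 = 0.95053.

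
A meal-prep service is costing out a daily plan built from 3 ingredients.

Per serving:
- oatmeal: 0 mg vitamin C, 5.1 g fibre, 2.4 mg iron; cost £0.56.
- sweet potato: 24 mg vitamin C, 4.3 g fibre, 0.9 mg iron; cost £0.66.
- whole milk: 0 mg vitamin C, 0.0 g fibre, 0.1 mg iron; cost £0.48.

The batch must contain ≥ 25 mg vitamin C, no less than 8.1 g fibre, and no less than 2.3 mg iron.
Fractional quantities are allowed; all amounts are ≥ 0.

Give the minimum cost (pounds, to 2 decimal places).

This is a linear program. Let x1 = servings of oatmeal, x2 = servings of sweet potato, x3 = servings of whole milk.
Minimize 0.56x1 + 0.66x2 + 0.48x3 s.t.:
  24x2 ≥ 25   (vitamin C)
  5.1x1 + 4.3x2 ≥ 8.1   (fibre)
  2.4x1 + 0.9x2 + 0.1x3 ≥ 2.3   (iron)
  x1, x2, x3 ≥ 0.
The minimum-cost mix takes nothing from whole milk — only oatmeal, sweet potato. Binding constraints: vitamin C and fibre.
So oatmeal = 0.71 servings, sweet potato = 1.042 servings.
Cost = 0.56·0.71 + 0.66·1.042 = 1.0853.

£1.09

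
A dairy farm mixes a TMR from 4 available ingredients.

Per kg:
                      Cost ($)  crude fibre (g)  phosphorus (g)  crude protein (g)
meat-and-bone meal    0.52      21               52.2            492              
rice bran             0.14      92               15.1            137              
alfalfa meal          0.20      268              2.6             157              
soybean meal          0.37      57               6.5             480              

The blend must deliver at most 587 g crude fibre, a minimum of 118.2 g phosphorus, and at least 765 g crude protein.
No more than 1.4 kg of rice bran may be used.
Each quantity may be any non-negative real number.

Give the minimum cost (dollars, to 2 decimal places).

Set it up as a linear program. Let x1 = kg of meat-and-bone meal, x2 = kg of rice bran, x3 = kg of alfalfa meal, x4 = kg of soybean meal.
min 0.52x1 + 0.14x2 + 0.2x3 + 0.37x4 subject to:
  21x1 + 92x2 + 268x3 + 57x4 ≤ 587   (crude fibre)
  52.2x1 + 15.1x2 + 2.6x3 + 6.5x4 ≥ 118.2   (phosphorus)
  492x1 + 137x2 + 157x3 + 480x4 ≥ 765   (crude protein)
  x2 ≤ 1.4
  x1, x2, x3, x4 ≥ 0.
At the optimum only meat-and-bone meal, rice bran are positive (alfalfa meal, soybean meal = 0). There the phosphorus and the rice bran cap constraints are tight.
Optimal quantities: meat-and-bone meal = 1.859 kg, rice bran = 1.4 kg.
Total cost: 0.52·1.859 + 0.14·1.4 = 1.1627.

$1.16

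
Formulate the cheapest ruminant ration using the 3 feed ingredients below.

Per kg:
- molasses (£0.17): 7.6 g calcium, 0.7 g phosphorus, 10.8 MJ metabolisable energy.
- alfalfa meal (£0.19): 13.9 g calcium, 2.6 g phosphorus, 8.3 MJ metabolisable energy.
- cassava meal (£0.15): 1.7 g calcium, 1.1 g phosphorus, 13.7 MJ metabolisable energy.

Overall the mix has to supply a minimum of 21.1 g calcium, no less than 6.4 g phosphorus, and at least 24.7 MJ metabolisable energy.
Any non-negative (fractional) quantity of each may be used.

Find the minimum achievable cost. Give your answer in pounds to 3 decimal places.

Let x1 = kg of molasses, x2 = kg of alfalfa meal, x3 = kg of cassava meal.
Minimise 0.17x1 + 0.19x2 + 0.15x3 subject to:
  7.6x1 + 13.9x2 + 1.7x3 ≥ 21.1   (calcium)
  0.7x1 + 2.6x2 + 1.1x3 ≥ 6.4   (phosphorus)
  10.8x1 + 8.3x2 + 13.7x3 ≥ 24.7   (metabolisable energy)
  x1, x2, x3 ≥ 0.
The cheapest feasible vertex uses only alfalfa meal, cassava meal; molasses is not used. There the phosphorus and metabolisable energy constraints are tight.
Optimal quantities: alfalfa meal = 2.284 kg, cassava meal = 0.419 kg.
Objective = 0.19·2.284 + 0.15·0.419 = 0.49681.

£0.497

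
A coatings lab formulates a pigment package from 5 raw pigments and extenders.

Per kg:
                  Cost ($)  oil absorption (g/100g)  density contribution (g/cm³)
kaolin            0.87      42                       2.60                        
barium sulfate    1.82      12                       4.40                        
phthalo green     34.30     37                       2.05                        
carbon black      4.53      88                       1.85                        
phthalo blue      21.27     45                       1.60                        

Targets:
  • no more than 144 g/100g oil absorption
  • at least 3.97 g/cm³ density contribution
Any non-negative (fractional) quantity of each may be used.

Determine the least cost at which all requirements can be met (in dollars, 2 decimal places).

Let x1 = kg of kaolin, x2 = kg of barium sulfate, x3 = kg of phthalo green, x4 = kg of carbon black, x5 = kg of phthalo blue.
Minimize 0.87x1 + 1.82x2 + 34.3x3 + 4.53x4 + 21.27x5 subject to:
  42x1 + 12x2 + 37x3 + 88x4 + 45x5 ≤ 144   (oil absorption)
  2.6x1 + 4.4x2 + 2.05x3 + 1.85x4 + 1.6x5 ≥ 3.97   (density contribution)
  x1, x2, x3, x4, x5 ≥ 0.
The cheapest feasible vertex uses only kaolin; barium sulfate, phthalo green, carbon black, phthalo blue are not used. The density contribution requirement is met with equality.
That vertex is x1 = 1.527.
Objective = 0.87·1.527 = 1.3285.

$1.33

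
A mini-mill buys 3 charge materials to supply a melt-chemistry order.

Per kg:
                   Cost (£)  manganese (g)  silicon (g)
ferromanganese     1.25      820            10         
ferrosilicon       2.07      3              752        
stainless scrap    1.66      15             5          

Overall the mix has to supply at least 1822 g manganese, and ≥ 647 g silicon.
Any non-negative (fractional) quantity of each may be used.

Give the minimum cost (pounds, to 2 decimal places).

Let x1 = kg of ferromanganese, x2 = kg of ferrosilicon, x3 = kg of stainless scrap.
Minimize 1.25x1 + 2.07x2 + 1.66x3 with:
  820x1 + 3x2 + 15x3 ≥ 1822   (manganese)
  10x1 + 752x2 + 5x3 ≥ 647   (silicon)
  x1, x2, x3 ≥ 0.
At the optimum only ferromanganese, ferrosilicon are positive (stainless scrap = 0). There the manganese and silicon constraints are tight.
That vertex is x1 = 2.219, x2 = 0.8309.
Objective = 1.25·2.219 + 2.07·0.8309 = 4.4937.

£4.49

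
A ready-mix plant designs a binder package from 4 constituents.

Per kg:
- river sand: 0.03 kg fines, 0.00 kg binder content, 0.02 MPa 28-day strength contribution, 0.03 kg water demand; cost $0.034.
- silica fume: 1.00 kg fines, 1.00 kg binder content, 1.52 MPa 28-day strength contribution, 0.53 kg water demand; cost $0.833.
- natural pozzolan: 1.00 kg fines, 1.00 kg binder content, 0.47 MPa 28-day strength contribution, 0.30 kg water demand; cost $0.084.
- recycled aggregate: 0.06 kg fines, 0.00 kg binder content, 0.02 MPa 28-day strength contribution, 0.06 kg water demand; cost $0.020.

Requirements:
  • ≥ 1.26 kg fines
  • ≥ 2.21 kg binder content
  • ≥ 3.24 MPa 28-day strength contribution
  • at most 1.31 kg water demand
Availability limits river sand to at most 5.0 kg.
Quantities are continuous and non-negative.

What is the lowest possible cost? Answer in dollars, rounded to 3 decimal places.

$1.546

Let x1 = kg of river sand, x2 = kg of silica fume, x3 = kg of natural pozzolan, x4 = kg of recycled aggregate.
min 0.034x1 + 0.833x2 + 0.084x3 + 0.02x4 with:
  0.03x1 + 1x2 + 1x3 + 0.06x4 ≥ 1.26   (fines)
  1x2 + 1x3 ≥ 2.21   (binder content)
  0.02x1 + 1.52x2 + 0.47x3 + 0.02x4 ≥ 3.24   (28-day strength contribution)
  0.03x1 + 0.53x2 + 0.3x3 + 0.06x4 ≤ 1.31   (water demand)
  x1 ≤ 5
  x1, x2, x3, x4 ≥ 0.
The optimal basis is {silica fume, natural pozzolan}; river sand, recycled aggregate drop out. Binding constraints: 28-day strength contribution and water demand.
That vertex is x2 = 1.722, x3 = 1.324.
Hence cost = 0.833·1.722 + 0.084·1.324 = $1.54564.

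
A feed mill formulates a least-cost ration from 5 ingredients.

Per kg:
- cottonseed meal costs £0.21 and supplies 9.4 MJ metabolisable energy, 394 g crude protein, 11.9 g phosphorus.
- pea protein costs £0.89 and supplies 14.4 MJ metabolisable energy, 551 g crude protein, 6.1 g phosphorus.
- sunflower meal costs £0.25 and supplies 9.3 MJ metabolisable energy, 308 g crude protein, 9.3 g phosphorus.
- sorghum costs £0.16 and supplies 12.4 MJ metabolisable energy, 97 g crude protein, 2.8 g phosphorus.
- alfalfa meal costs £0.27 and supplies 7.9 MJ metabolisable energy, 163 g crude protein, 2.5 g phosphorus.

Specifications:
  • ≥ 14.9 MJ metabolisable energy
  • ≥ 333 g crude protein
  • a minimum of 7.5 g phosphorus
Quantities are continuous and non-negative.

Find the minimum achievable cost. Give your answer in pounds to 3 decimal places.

£0.252

Treat it as an LP. Let x1 = kg of cottonseed meal, x2 = kg of pea protein, x3 = kg of sunflower meal, x4 = kg of sorghum, x5 = kg of alfalfa meal.
Minimise 0.21x1 + 0.89x2 + 0.25x3 + 0.16x4 + 0.27x5 subject to:
  9.4x1 + 14.4x2 + 9.3x3 + 12.4x4 + 7.9x5 ≥ 14.9   (metabolisable energy)
  394x1 + 551x2 + 308x3 + 97x4 + 163x5 ≥ 333   (crude protein)
  11.9x1 + 6.1x2 + 9.3x3 + 2.8x4 + 2.5x5 ≥ 7.5   (phosphorus)
  x1, x2, x3, x4, x5 ≥ 0.
The optimal basis is {cottonseed meal, sorghum}; pea protein, sunflower meal, alfalfa meal drop out. The metabolisable energy and crude protein requirements are met with equality.
Optimal quantities: cottonseed meal = 0.6754 kg, sorghum = 0.6896 kg.
Cost = 0.21·0.6754 + 0.16·0.6896 = 0.25217.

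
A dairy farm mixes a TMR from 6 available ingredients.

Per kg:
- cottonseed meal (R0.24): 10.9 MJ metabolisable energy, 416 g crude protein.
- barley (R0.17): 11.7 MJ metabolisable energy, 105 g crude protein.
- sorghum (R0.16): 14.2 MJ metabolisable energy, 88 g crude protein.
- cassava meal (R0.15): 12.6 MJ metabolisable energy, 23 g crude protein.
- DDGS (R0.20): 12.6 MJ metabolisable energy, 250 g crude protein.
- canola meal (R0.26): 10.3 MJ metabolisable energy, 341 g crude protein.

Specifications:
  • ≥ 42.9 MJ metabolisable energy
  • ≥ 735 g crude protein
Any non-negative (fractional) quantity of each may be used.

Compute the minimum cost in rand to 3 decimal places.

R0.641

Treat it as an LP. Let x1 = kg of cottonseed meal, x2 = kg of barley, x3 = kg of sorghum, x4 = kg of cassava meal, x5 = kg of DDGS, x6 = kg of canola meal.
min 0.24x1 + 0.17x2 + 0.16x3 + 0.15x4 + 0.2x5 + 0.26x6 subject to:
  10.9x1 + 11.7x2 + 14.2x3 + 12.6x4 + 12.6x5 + 10.3x6 ≥ 42.9   (metabolisable energy)
  416x1 + 105x2 + 88x3 + 23x4 + 250x5 + 341x6 ≥ 735   (crude protein)
  x1, x2, x3, x4, x5, x6 ≥ 0.
The optimal basis is {cottonseed meal, sorghum}; barley, cassava meal, DDGS, canola meal drop out. Binding constraints: metabolisable energy and crude protein.
Solving gives x1 = 1.346, x3 = 1.988.
Hence cost = 0.24·1.346 + 0.16·1.988 = R0.64112.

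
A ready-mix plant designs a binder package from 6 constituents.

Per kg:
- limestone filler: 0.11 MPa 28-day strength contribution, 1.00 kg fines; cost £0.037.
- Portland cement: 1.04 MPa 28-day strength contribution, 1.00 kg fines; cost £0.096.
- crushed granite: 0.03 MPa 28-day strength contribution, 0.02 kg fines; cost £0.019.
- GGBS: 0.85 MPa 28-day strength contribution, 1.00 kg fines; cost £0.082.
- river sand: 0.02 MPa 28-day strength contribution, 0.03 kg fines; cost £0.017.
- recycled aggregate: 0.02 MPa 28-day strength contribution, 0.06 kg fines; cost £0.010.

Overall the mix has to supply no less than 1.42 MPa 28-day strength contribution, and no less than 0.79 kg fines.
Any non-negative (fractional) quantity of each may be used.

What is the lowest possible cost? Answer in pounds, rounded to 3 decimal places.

£0.131

Let x1 = kg of limestone filler, x2 = kg of Portland cement, x3 = kg of crushed granite, x4 = kg of GGBS, x5 = kg of river sand, x6 = kg of recycled aggregate.
min 0.037x1 + 0.096x2 + 0.019x3 + 0.082x4 + 0.017x5 + 0.01x6 with:
  0.11x1 + 1.04x2 + 0.03x3 + 0.85x4 + 0.02x5 + 0.02x6 ≥ 1.42   (28-day strength contribution)
  1x1 + 1x2 + 0.02x3 + 1x4 + 0.03x5 + 0.06x6 ≥ 0.79   (fines)
  x1, x2, x3, x4, x5, x6 ≥ 0.
The minimum-cost mix takes nothing from limestone filler, crushed granite, GGBS, river sand, recycled aggregate — only Portland cement. Binding constraint: 28-day strength contribution.
That vertex is x2 = 1.365.
Hence cost = 0.096·1.365 = £0.13104.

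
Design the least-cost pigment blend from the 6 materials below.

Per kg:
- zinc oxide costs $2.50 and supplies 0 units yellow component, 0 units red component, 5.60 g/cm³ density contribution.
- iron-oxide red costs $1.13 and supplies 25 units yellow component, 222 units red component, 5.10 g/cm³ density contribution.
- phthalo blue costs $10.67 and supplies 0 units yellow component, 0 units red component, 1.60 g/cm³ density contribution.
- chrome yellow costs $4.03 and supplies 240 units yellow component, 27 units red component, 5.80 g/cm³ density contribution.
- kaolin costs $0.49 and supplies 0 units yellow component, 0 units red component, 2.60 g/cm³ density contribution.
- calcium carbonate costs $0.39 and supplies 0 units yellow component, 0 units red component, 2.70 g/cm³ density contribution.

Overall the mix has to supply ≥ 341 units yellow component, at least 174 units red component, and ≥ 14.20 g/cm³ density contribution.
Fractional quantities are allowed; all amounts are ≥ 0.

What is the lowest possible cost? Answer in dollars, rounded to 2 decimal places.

This is a linear program. Let x1 = kg of zinc oxide, x2 = kg of iron-oxide red, x3 = kg of phthalo blue, x4 = kg of chrome yellow, x5 = kg of kaolin, x6 = kg of calcium carbonate.
Minimize 2.5x1 + 1.13x2 + 10.67x3 + 4.03x4 + 0.49x5 + 0.39x6 subject to:
  25x2 + 240x4 ≥ 341   (yellow component)
  222x2 + 27x4 ≥ 174   (red component)
  5.6x1 + 5.1x2 + 1.6x3 + 5.8x4 + 2.6x5 + 2.7x6 ≥ 14.2   (density contribution)
  x1, x2, x3, x4, x5, x6 ≥ 0.
The optimal basis is {iron-oxide red, chrome yellow, calcium carbonate}; zinc oxide, phthalo blue, kaolin drop out. Binding constraints: yellow component, red component, density contribution.
So iron-oxide red = 0.6188 kg, chrome yellow = 1.356 kg, calcium carbonate = 1.177 kg.
Objective = 1.13·0.6188 + 4.03·1.356 + 0.39·1.177 = 6.6230.

$6.62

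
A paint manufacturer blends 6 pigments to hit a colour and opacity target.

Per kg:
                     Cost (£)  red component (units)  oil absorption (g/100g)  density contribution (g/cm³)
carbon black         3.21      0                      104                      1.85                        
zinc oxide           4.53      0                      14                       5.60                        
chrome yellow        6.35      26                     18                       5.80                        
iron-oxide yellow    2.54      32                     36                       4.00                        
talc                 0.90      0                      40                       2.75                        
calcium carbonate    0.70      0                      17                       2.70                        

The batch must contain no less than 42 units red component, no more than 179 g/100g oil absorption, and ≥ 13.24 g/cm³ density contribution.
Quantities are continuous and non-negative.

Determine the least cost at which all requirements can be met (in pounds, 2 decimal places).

£5.41

Set it up as a linear program. Let x1 = kg of carbon black, x2 = kg of zinc oxide, x3 = kg of chrome yellow, x4 = kg of iron-oxide yellow, x5 = kg of talc, x6 = kg of calcium carbonate.
Minimise 3.21x1 + 4.53x2 + 6.35x3 + 2.54x4 + 0.9x5 + 0.7x6 with:
  26x3 + 32x4 ≥ 42   (red component)
  104x1 + 14x2 + 18x3 + 36x4 + 40x5 + 17x6 ≤ 179   (oil absorption)
  1.85x1 + 5.6x2 + 5.8x3 + 4x4 + 2.75x5 + 2.7x6 ≥ 13.24   (density contribution)
  x1, x2, x3, x4, x5, x6 ≥ 0.
The optimal basis is {iron-oxide yellow, calcium carbonate}; carbon black, zinc oxide, chrome yellow, talc drop out. The red component and density contribution requirements are met with equality.
Solving gives x4 = 1.3125, x6 = 2.9593.
Cost = 2.54·1.3125 + 0.7·2.9593 = 5.4053.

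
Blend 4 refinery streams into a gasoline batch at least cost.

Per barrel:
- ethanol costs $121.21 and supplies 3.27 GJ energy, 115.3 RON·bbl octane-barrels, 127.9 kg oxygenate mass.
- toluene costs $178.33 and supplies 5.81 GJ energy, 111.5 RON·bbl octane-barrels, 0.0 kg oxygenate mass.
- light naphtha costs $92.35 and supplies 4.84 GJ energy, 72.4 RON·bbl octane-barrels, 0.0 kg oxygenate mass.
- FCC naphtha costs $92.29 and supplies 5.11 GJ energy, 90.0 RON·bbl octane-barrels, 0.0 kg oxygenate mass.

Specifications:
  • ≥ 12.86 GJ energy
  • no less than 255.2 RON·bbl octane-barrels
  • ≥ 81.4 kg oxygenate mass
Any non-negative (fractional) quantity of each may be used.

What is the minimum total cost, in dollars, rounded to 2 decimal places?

Set it up as a linear program. Let x1 = barrels of ethanol, x2 = barrels of toluene, x3 = barrels of light naphtha, x4 = barrels of FCC naphtha.
Minimize 121.21x1 + 178.33x2 + 92.35x3 + 92.29x4 s.t.:
  3.27x1 + 5.81x2 + 4.84x3 + 5.11x4 ≥ 12.86   (energy)
  115.3x1 + 111.5x2 + 72.4x3 + 90x4 ≥ 255.2   (octane-barrels)
  127.9x1 ≥ 81.4   (oxygenate mass)
  x1, x2, x3, x4 ≥ 0.
The minimum-cost mix takes nothing from toluene, light naphtha — only ethanol, FCC naphtha. The energy and oxygenate mass requirements are met with equality.
Optimal quantities: ethanol = 0.63643 barrels, FCC naphtha = 2.1094 barrels.
Total cost: 121.21·0.63643 + 92.29·2.1094 = 271.8182.

$271.82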